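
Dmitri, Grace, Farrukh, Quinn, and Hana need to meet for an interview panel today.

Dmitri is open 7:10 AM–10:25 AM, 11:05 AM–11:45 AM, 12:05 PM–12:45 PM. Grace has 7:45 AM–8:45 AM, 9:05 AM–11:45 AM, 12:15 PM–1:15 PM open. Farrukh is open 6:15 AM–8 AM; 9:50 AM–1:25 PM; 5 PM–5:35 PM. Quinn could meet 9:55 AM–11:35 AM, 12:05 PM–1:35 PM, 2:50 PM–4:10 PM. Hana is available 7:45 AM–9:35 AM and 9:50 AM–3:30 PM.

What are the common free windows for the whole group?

Dmitri ∩ Grace: 07:45-08:45, 09:05-10:25, 11:05-11:45, 12:15-12:45.
Dmitri ∩ Grace ∩ Farrukh: 07:45-08:00, 09:50-10:25, 11:05-11:45, 12:15-12:45.
Dmitri ∩ Grace ∩ Farrukh ∩ Quinn: 09:55-10:25, 11:05-11:35, 12:15-12:45.
Dmitri ∩ Grace ∩ Farrukh ∩ Quinn ∩ Hana: 09:55-10:25, 11:05-11:35, 12:15-12:45.

09:55-10:25, 11:05-11:35, 12:15-12:45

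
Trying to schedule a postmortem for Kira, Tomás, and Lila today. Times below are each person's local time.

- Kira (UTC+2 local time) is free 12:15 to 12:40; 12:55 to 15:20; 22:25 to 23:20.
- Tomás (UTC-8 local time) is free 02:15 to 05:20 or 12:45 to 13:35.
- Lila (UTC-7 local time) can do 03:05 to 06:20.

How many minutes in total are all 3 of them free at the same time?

170

Kira in UTC: 10:15-10:40, 10:55-13:20, 20:25-21:20 (subtract 2h to convert from UTC+2).
Tomás in UTC: 10:15-13:20, 20:45-21:35 (add 8h to convert from UTC-8).
Lila in UTC: 10:05-13:20 (add 7h to convert from UTC-7).
Kira ∩ Tomás: 10:15-10:40, 10:55-13:20, 20:45-21:20.
Kira ∩ Tomás ∩ Lila: 10:15-10:40, 10:55-13:20.
Those are the intersection windows.
Summing the common windows: 25 + 145 = 170 minutes.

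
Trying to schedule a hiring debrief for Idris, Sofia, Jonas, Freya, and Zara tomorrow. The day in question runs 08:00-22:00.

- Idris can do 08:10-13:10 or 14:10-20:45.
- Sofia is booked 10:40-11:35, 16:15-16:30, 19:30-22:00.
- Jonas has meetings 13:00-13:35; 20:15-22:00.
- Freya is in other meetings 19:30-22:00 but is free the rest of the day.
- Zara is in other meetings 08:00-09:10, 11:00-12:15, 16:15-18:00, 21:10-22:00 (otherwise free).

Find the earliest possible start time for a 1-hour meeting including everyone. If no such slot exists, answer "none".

Idris free: 08:10-13:10, 14:10-20:45.
Sofia free: 08:00-10:40, 11:35-16:15, 16:30-19:30 (invert busy blocks within the working day).
Jonas free: 08:00-13:00, 13:35-20:15 (invert busy blocks within the working day).
Freya free: 08:00-19:30 (invert busy blocks within the working day).
Zara free: 09:10-11:00, 12:15-16:15, 18:00-21:10 (invert busy blocks within the working day).
Idris ∩ Sofia: 08:10-10:40, 11:35-13:10, 14:10-16:15, 16:30-19:30.
Idris ∩ Sofia ∩ Jonas: 08:10-10:40, 11:35-13:00, 14:10-16:15, 16:30-19:30.
Idris ∩ Sofia ∩ Jonas ∩ Freya: 08:10-10:40, 11:35-13:00, 14:10-16:15, 16:30-19:30.
Idris ∩ Sofia ∩ Jonas ∩ Freya ∩ Zara: 09:10-10:40, 12:15-13:00, 14:10-16:15, 18:00-19:30.
The first common window of at least 60 minutes is 09:10-10:40, so the earliest start is 09:10.

09:10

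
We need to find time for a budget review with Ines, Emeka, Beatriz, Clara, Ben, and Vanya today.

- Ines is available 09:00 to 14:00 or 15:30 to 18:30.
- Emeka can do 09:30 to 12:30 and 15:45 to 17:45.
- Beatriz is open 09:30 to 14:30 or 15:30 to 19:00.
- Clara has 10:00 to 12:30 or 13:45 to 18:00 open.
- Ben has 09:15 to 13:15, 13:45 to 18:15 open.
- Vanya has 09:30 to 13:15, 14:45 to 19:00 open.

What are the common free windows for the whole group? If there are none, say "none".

Ines ∩ Emeka: 09:30-12:30, 15:45-17:45.
Ines ∩ Emeka ∩ Beatriz: 09:30-12:30, 15:45-17:45.
Ines ∩ Emeka ∩ Beatriz ∩ Clara: 10:00-12:30, 15:45-17:45.
Ines ∩ Emeka ∩ Beatriz ∩ Clara ∩ Ben: 10:00-12:30, 15:45-17:45.
Ines ∩ Emeka ∩ Beatriz ∩ Clara ∩ Ben ∩ Vanya: 10:00-12:30, 15:45-17:45.

10:00-12:30, 15:45-17:45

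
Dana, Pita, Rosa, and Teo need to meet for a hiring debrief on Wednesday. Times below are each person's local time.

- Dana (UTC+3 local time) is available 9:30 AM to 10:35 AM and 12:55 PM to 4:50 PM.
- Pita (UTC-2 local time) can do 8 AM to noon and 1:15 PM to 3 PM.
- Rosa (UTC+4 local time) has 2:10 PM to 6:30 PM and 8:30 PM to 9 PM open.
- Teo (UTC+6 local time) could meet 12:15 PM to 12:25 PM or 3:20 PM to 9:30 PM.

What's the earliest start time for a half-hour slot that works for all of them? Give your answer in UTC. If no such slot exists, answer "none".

Dana in UTC: 06:30-07:35, 09:55-13:50 (subtract 3h to convert from UTC+3).
Pita in UTC: 10:00-14:00, 15:15-17:00 (add 2h to convert from UTC-2).
Rosa in UTC: 10:10-14:30, 16:30-17:00 (subtract 4h to convert from UTC+4).
Teo in UTC: 06:15-06:25, 09:20-15:30 (subtract 6h to convert from UTC+6).
Dana ∩ Pita: 10:00-13:50.
Dana ∩ Pita ∩ Rosa: 10:10-13:50.
Dana ∩ Pita ∩ Rosa ∩ Teo: 10:10-13:50.
Those are the intersection windows.
The first common window of at least 30 minutes is 10:10-13:50, so the earliest start is 10:10.

10:10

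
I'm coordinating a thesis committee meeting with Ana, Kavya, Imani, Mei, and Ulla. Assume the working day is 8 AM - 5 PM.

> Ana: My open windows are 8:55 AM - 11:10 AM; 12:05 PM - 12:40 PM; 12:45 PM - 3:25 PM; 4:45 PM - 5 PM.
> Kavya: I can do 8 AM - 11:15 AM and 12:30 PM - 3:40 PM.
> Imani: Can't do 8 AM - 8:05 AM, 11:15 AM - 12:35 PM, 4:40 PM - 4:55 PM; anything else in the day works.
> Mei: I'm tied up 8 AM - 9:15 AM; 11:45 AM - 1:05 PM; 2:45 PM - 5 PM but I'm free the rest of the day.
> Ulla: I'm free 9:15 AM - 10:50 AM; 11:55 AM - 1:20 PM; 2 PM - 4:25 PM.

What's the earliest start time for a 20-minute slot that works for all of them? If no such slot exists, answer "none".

09:15

Ana free: 08:55-11:10, 12:05-12:40, 12:45-15:25, 16:45-17:00.
Kavya free: 08:00-11:15, 12:30-15:40.
Imani free: 08:05-11:15, 12:35-16:40, 16:55-17:00 (invert busy blocks within the working day).
Mei free: 09:15-11:45, 13:05-14:45 (invert busy blocks within the working day).
Ulla free: 09:15-10:50, 11:55-13:20, 14:00-16:25.
Ana ∩ Kavya: 08:55-11:10, 12:30-12:40, 12:45-15:25.
Ana ∩ Kavya ∩ Imani: 08:55-11:10, 12:35-12:40, 12:45-15:25.
Ana ∩ Kavya ∩ Imani ∩ Mei: 09:15-11:10, 13:05-14:45.
Ana ∩ Kavya ∩ Imani ∩ Mei ∩ Ulla: 09:15-10:50, 13:05-13:20, 14:00-14:45.
The first common window of at least 20 minutes is 09:15-10:50, so the earliest start is 09:15.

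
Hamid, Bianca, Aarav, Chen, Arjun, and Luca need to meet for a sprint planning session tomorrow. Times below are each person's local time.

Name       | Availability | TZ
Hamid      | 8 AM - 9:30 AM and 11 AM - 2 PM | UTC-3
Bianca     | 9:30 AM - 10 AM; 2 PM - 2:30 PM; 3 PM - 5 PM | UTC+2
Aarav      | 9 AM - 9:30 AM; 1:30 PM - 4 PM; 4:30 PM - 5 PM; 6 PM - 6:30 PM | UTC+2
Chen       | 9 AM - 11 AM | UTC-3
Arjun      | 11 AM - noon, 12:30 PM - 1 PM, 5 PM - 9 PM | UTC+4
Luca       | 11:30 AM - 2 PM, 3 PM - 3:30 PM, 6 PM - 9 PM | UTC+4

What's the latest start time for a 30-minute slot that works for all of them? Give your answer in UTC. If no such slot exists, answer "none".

none

Hamid in UTC: 11:00-12:30, 14:00-17:00 (add 3h to convert from UTC-3).
Bianca in UTC: 07:30-08:00, 12:00-12:30, 13:00-15:00 (subtract 2h to convert from UTC+2).
Aarav in UTC: 07:00-07:30, 11:30-14:00, 14:30-15:00, 16:00-16:30 (subtract 2h to convert from UTC+2).
Chen in UTC: 12:00-14:00 (add 3h to convert from UTC-3).
Arjun in UTC: 07:00-08:00, 08:30-09:00, 13:00-17:00 (subtract 4h to convert from UTC+4).
Luca in UTC: 07:30-10:00, 11:00-11:30, 14:00-17:00 (subtract 4h to convert from UTC+4).
Hamid ∩ Bianca: 12:00-12:30, 14:00-15:00.
Hamid ∩ Bianca ∩ Aarav: 12:00-12:30, 14:30-15:00.
Hamid ∩ Bianca ∩ Aarav ∩ Chen: 12:00-12:30.
Hamid ∩ Bianca ∩ Aarav ∩ Chen ∩ Arjun: ∅.
Hamid ∩ Bianca ∩ Aarav ∩ Chen ∩ Arjun ∩ Luca: ∅.
There is no time when everyone is free.
No common window is at least 30 minutes long.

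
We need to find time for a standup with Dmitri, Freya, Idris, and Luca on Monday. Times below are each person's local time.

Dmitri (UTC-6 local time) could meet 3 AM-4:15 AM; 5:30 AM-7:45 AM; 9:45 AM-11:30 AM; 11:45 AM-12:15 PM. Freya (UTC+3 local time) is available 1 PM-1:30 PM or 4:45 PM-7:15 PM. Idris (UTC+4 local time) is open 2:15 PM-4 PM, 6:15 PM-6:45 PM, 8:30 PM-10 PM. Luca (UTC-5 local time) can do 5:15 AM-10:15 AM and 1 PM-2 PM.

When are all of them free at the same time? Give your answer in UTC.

Dmitri in UTC: 09:00-10:15, 11:30-13:45, 15:45-17:30, 17:45-18:15 (add 6h to convert from UTC-6).
Freya in UTC: 10:00-10:30, 13:45-16:15 (subtract 3h to convert from UTC+3).
Idris in UTC: 10:15-12:00, 14:15-14:45, 16:30-18:00 (subtract 4h to convert from UTC+4).
Luca in UTC: 10:15-15:15, 18:00-19:00 (add 5h to convert from UTC-5).
Dmitri ∩ Freya: 10:00-10:15, 15:45-16:15.
Dmitri ∩ Freya ∩ Idris: ∅.
Dmitri ∩ Freya ∩ Idris ∩ Luca: ∅.
There is no time when everyone is free.

none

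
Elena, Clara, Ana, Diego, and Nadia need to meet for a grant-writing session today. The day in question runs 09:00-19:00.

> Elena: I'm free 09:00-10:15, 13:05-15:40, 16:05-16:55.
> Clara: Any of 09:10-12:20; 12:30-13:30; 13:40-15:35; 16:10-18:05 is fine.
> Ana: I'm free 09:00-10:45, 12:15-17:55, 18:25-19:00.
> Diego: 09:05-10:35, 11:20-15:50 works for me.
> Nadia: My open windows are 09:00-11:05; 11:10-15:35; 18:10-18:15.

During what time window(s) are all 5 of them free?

Elena ∩ Clara: 09:10-10:15, 13:05-13:30, 13:40-15:35, 16:10-16:55.
Elena ∩ Clara ∩ Ana: 09:10-10:15, 13:05-13:30, 13:40-15:35, 16:10-16:55.
Elena ∩ Clara ∩ Ana ∩ Diego: 09:10-10:15, 13:05-13:30, 13:40-15:35.
Elena ∩ Clara ∩ Ana ∩ Diego ∩ Nadia: 09:10-10:15, 13:05-13:30, 13:40-15:35.
So the common availability across everyone is 09:10-10:15, 13:05-13:30, 13:40-15:35.

09:10-10:15, 13:05-13:30, 13:40-15:35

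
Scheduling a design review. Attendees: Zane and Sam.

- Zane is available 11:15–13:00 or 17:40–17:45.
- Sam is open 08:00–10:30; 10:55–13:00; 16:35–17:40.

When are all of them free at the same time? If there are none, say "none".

Zane ∩ Sam: 11:15-13:00.
So the common availability across everyone is 11:15-13:00.

11:15-13:00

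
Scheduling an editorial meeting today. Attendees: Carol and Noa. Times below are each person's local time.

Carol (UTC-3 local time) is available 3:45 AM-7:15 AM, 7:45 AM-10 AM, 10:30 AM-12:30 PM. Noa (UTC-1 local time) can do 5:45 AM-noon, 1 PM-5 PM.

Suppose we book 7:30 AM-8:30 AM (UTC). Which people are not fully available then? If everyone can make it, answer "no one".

Carol in UTC: 06:45-10:15, 10:45-13:00, 13:30-15:30 (add 3h to convert from UTC-3).
Noa in UTC: 06:45-13:00, 14:00-18:00 (add 1h to convert from UTC-1).
Carol: free for 07:30-08:30. Noa: free for 07:30-08:30.

no one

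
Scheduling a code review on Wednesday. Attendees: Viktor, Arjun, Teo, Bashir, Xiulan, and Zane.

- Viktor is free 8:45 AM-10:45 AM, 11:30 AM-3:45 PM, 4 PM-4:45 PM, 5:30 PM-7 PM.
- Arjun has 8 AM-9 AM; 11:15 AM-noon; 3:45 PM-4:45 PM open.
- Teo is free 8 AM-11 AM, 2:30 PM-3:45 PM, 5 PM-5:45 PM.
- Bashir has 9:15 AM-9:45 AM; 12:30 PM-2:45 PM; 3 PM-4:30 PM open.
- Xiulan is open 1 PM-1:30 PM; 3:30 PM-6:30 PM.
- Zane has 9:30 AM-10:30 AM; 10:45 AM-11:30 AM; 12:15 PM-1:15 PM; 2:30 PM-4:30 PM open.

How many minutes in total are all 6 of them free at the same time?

Viktor ∩ Arjun: 08:45-09:00, 11:30-12:00, 16:00-16:45.
Viktor ∩ Arjun ∩ Teo: 08:45-09:00.
Viktor ∩ Arjun ∩ Teo ∩ Bashir: ∅.
Viktor ∩ Arjun ∩ Teo ∩ Bashir ∩ Xiulan: ∅.
Viktor ∩ Arjun ∩ Teo ∩ Bashir ∩ Xiulan ∩ Zane: ∅.
There is no time when everyone is free.
There is no common window, so the total is 0 minutes.

0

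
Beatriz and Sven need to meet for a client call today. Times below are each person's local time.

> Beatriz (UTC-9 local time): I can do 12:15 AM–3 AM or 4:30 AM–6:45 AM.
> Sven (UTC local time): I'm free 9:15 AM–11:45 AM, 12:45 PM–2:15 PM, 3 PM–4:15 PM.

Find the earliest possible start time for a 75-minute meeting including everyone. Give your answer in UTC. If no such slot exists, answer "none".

Beatriz in UTC: 09:15-12:00, 13:30-15:45 (add 9h to convert from UTC-9).
Sven in UTC: 09:15-11:45, 12:45-14:15, 15:00-16:15.
Beatriz ∩ Sven: 09:15-11:45, 13:30-14:15, 15:00-15:45.
The first common window of at least 75 minutes is 09:15-11:45, so the earliest start is 09:15.

09:15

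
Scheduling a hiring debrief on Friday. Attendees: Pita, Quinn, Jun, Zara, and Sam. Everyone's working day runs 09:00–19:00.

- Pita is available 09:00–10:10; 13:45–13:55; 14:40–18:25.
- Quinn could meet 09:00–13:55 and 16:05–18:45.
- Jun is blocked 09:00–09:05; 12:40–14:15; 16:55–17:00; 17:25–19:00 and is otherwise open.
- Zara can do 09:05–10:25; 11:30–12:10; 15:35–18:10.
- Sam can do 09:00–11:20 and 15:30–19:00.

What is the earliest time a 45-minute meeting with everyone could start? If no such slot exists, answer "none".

Pita free: 09:00-10:10, 13:45-13:55, 14:40-18:25.
Quinn free: 09:00-13:55, 16:05-18:45.
Jun free: 09:05-12:40, 14:15-16:55, 17:00-17:25 (invert busy blocks within the working day).
Zara free: 09:05-10:25, 11:30-12:10, 15:35-18:10.
Sam free: 09:00-11:20, 15:30-19:00.
Pita ∩ Quinn: 09:00-10:10, 13:45-13:55, 16:05-18:25.
Pita ∩ Quinn ∩ Jun: 09:05-10:10, 16:05-16:55, 17:00-17:25.
Pita ∩ Quinn ∩ Jun ∩ Zara: 09:05-10:10, 16:05-16:55, 17:00-17:25.
Pita ∩ Quinn ∩ Jun ∩ Zara ∩ Sam: 09:05-10:10, 16:05-16:55, 17:00-17:25.
The first common window of at least 45 minutes is 09:05-10:10, so the earliest start is 09:05.

09:05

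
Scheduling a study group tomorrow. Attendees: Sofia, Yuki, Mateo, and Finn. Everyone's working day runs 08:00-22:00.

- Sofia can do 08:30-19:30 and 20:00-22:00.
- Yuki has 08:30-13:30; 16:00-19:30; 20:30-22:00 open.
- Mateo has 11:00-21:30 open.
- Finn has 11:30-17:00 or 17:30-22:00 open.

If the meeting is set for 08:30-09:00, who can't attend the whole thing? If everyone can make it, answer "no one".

Finn, Mateo

Sofia: free for 08:30-09:00. Yuki: free for 08:30-09:00. Mateo: not fully free for 08:30-09:00. Finn: not fully free for 08:30-09:00.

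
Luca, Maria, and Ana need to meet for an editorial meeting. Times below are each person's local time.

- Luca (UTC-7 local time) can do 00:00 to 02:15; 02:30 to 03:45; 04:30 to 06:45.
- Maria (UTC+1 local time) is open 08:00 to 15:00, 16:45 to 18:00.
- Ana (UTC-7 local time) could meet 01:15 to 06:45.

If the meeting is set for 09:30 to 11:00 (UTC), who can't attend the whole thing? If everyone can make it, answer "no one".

Luca

Luca in UTC: 07:00-09:15, 09:30-10:45, 11:30-13:45 (add 7h to convert from UTC-7).
Maria in UTC: 07:00-14:00, 15:45-17:00 (subtract 1h to convert from UTC+1).
Ana in UTC: 08:15-13:45 (add 7h to convert from UTC-7).
Luca: not fully free for 09:30-11:00. Maria: free for 09:30-11:00. Ana: free for 09:30-11:00.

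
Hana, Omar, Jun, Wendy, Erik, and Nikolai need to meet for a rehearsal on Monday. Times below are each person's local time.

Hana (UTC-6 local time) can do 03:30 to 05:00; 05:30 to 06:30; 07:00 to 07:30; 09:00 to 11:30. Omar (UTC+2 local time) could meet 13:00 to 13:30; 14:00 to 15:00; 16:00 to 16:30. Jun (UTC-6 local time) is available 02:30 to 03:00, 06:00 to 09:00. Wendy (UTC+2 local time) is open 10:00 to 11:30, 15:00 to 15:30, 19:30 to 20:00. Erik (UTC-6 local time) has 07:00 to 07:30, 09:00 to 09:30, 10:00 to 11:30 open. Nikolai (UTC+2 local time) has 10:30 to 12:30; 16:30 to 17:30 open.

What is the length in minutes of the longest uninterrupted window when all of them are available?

Hana in UTC: 09:30-11:00, 11:30-12:30, 13:00-13:30, 15:00-17:30 (add 6h to convert from UTC-6).
Omar in UTC: 11:00-11:30, 12:00-13:00, 14:00-14:30 (subtract 2h to convert from UTC+2).
Jun in UTC: 08:30-09:00, 12:00-15:00 (add 6h to convert from UTC-6).
Wendy in UTC: 08:00-09:30, 13:00-13:30, 17:30-18:00 (subtract 2h to convert from UTC+2).
Erik in UTC: 13:00-13:30, 15:00-15:30, 16:00-17:30 (add 6h to convert from UTC-6).
Nikolai in UTC: 08:30-10:30, 14:30-15:30 (subtract 2h to convert from UTC+2).
Hana ∩ Omar: 12:00-12:30.
Hana ∩ Omar ∩ Jun: 12:00-12:30.
Hana ∩ Omar ∩ Jun ∩ Wendy: ∅.
Hana ∩ Omar ∩ Jun ∩ Wendy ∩ Erik: ∅.
Hana ∩ Omar ∩ Jun ∩ Wendy ∩ Erik ∩ Nikolai: ∅.
There is no time when everyone is free.
No common window exists, so the longest block is 0 minutes.

0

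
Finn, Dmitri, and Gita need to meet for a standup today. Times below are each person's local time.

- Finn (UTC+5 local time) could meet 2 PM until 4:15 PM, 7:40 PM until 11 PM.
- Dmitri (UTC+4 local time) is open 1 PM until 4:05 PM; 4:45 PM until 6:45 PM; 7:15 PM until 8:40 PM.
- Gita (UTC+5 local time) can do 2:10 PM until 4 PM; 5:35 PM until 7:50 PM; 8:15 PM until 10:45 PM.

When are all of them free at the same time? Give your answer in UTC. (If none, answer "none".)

09:10-11:00, 14:40-14:45, 15:15-16:40

Finn in UTC: 09:00-11:15, 14:40-18:00 (subtract 5h to convert from UTC+5).
Dmitri in UTC: 09:00-12:05, 12:45-14:45, 15:15-16:40 (subtract 4h to convert from UTC+4).
Gita in UTC: 09:10-11:00, 12:35-14:50, 15:15-17:45 (subtract 5h to convert from UTC+5).
Finn ∩ Dmitri: 09:00-11:15, 14:40-14:45, 15:15-16:40.
Finn ∩ Dmitri ∩ Gita: 09:10-11:00, 14:40-14:45, 15:15-16:40.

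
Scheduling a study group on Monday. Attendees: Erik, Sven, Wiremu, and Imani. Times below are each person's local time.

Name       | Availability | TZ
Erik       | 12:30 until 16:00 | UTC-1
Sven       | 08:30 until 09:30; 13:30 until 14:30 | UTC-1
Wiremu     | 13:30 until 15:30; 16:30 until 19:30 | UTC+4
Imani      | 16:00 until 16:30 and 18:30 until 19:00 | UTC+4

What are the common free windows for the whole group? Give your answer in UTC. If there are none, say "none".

Erik in UTC: 13:30-17:00 (add 1h to convert from UTC-1).
Sven in UTC: 09:30-10:30, 14:30-15:30 (add 1h to convert from UTC-1).
Wiremu in UTC: 09:30-11:30, 12:30-15:30 (subtract 4h to convert from UTC+4).
Imani in UTC: 12:00-12:30, 14:30-15:00 (subtract 4h to convert from UTC+4).
Erik ∩ Sven: 14:30-15:30.
Erik ∩ Sven ∩ Wiremu: 14:30-15:30.
Erik ∩ Sven ∩ Wiremu ∩ Imani: 14:30-15:00.

14:30-15:00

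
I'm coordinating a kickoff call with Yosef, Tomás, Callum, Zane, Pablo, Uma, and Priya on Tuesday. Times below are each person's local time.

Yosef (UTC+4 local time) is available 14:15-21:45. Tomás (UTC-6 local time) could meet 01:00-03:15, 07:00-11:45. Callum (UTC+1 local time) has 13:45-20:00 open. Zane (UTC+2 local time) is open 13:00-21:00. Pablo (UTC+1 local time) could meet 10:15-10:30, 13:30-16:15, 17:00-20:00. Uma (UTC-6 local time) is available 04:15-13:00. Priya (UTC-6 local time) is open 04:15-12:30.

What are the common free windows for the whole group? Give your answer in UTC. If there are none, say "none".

13:00-15:15, 16:00-17:45

Yosef in UTC: 10:15-17:45 (subtract 4h to convert from UTC+4).
Tomás in UTC: 07:00-09:15, 13:00-17:45 (add 6h to convert from UTC-6).
Callum in UTC: 12:45-19:00 (subtract 1h to convert from UTC+1).
Zane in UTC: 11:00-19:00 (subtract 2h to convert from UTC+2).
Pablo in UTC: 09:15-09:30, 12:30-15:15, 16:00-19:00 (subtract 1h to convert from UTC+1).
Uma in UTC: 10:15-19:00 (add 6h to convert from UTC-6).
Priya in UTC: 10:15-18:30 (add 6h to convert from UTC-6).
Yosef ∩ Tomás: 13:00-17:45.
Yosef ∩ Tomás ∩ Callum: 13:00-17:45.
Yosef ∩ Tomás ∩ Callum ∩ Zane: 13:00-17:45.
Yosef ∩ Tomás ∩ Callum ∩ Zane ∩ Pablo: 13:00-15:15, 16:00-17:45.
Yosef ∩ Tomás ∩ Callum ∩ Zane ∩ Pablo ∩ Uma: 13:00-15:15, 16:00-17:45.
Yosef ∩ Tomás ∩ Callum ∩ Zane ∩ Pablo ∩ Uma ∩ Priya: 13:00-15:15, 16:00-17:45.
Those are the intersection windows.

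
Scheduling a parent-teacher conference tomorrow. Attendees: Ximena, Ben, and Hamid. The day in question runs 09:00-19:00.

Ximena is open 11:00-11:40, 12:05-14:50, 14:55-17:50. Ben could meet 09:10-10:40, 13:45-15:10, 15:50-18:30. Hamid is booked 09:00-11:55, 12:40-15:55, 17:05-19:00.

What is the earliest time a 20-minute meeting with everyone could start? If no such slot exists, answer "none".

Ximena free: 11:00-11:40, 12:05-14:50, 14:55-17:50.
Ben free: 09:10-10:40, 13:45-15:10, 15:50-18:30.
Hamid free: 11:55-12:40, 15:55-17:05 (invert busy blocks within the working day).
Ximena ∩ Ben: 13:45-14:50, 14:55-15:10, 15:50-17:50.
Ximena ∩ Ben ∩ Hamid: 15:55-17:05.
So the common availability across everyone is 15:55-17:05.
The first common window of at least 20 minutes is 15:55-17:05, so the earliest start is 15:55.

15:55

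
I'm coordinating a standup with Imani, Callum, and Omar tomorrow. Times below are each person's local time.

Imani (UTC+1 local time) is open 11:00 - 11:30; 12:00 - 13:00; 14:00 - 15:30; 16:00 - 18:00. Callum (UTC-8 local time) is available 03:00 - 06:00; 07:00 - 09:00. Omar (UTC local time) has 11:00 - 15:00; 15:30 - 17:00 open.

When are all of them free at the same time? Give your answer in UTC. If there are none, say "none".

Imani in UTC: 10:00-10:30, 11:00-12:00, 13:00-14:30, 15:00-17:00 (subtract 1h to convert from UTC+1).
Callum in UTC: 11:00-14:00, 15:00-17:00 (add 8h to convert from UTC-8).
Omar in UTC: 11:00-15:00, 15:30-17:00.
Imani ∩ Callum: 11:00-12:00, 13:00-14:00, 15:00-17:00.
Imani ∩ Callum ∩ Omar: 11:00-12:00, 13:00-14:00, 15:30-17:00.

11:00-12:00, 13:00-14:00, 15:30-17:00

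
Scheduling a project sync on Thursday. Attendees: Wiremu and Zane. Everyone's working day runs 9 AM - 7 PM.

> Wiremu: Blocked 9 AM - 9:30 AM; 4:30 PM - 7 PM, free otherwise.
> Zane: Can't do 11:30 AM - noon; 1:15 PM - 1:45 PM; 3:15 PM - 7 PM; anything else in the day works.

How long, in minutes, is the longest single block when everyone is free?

120

Wiremu free: 09:30-16:30 (invert busy blocks within the working day).
Zane free: 09:00-11:30, 12:00-13:15, 13:45-15:15 (invert busy blocks within the working day).
Wiremu ∩ Zane: 09:30-11:30, 12:00-13:15, 13:45-15:15.
So the common availability across everyone is 09:30-11:30, 12:00-13:15, 13:45-15:15.
The longest is 09:30-11:30 at 120 minutes.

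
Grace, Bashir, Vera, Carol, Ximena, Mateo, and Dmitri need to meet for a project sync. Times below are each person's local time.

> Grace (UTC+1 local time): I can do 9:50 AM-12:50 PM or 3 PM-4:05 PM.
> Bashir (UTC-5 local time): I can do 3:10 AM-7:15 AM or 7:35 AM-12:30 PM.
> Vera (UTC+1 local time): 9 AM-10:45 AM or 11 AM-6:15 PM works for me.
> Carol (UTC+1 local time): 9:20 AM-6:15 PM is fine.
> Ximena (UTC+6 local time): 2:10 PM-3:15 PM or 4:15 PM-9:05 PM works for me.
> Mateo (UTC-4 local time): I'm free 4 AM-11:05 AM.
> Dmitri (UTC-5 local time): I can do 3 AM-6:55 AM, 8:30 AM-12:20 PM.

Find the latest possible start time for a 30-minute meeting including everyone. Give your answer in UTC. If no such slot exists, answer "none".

14:35

Grace in UTC: 08:50-11:50, 14:00-15:05 (subtract 1h to convert from UTC+1).
Bashir in UTC: 08:10-12:15, 12:35-17:30 (add 5h to convert from UTC-5).
Vera in UTC: 08:00-09:45, 10:00-17:15 (subtract 1h to convert from UTC+1).
Carol in UTC: 08:20-17:15 (subtract 1h to convert from UTC+1).
Ximena in UTC: 08:10-09:15, 10:15-15:05 (subtract 6h to convert from UTC+6).
Mateo in UTC: 08:00-15:05 (add 4h to convert from UTC-4).
Dmitri in UTC: 08:00-11:55, 13:30-17:20 (add 5h to convert from UTC-5).
Grace ∩ Bashir: 08:50-11:50, 14:00-15:05.
Grace ∩ Bashir ∩ Vera: 08:50-09:45, 10:00-11:50, 14:00-15:05.
Grace ∩ Bashir ∩ Vera ∩ Carol: 08:50-09:45, 10:00-11:50, 14:00-15:05.
Grace ∩ Bashir ∩ Vera ∩ Carol ∩ Ximena: 08:50-09:15, 10:15-11:50, 14:00-15:05.
Grace ∩ Bashir ∩ Vera ∩ Carol ∩ Ximena ∩ Mateo: 08:50-09:15, 10:15-11:50, 14:00-15:05.
Grace ∩ Bashir ∩ Vera ∩ Carol ∩ Ximena ∩ Mateo ∩ Dmitri: 08:50-09:15, 10:15-11:50, 14:00-15:05.
So the common availability across everyone is 08:50-09:15, 10:15-11:50, 14:00-15:05.
The last common window of at least 30 minutes is 14:00-15:05; a 30-minute meeting can start as late as 14:35 and still end by 15:05.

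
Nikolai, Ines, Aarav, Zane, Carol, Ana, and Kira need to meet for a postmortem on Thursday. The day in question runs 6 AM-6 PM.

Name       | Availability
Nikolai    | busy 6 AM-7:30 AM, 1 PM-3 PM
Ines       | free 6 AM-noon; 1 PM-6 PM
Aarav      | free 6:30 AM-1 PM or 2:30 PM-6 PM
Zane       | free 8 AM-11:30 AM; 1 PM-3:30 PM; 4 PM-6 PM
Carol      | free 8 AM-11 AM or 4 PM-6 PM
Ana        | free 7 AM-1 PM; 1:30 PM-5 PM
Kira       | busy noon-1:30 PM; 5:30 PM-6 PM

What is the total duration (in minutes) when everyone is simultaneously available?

Nikolai free: 07:30-13:00, 15:00-18:00 (invert busy blocks within the working day).
Ines free: 06:00-12:00, 13:00-18:00.
Aarav free: 06:30-13:00, 14:30-18:00.
Zane free: 08:00-11:30, 13:00-15:30, 16:00-18:00.
Carol free: 08:00-11:00, 16:00-18:00.
Ana free: 07:00-13:00, 13:30-17:00.
Kira free: 06:00-12:00, 13:30-17:30 (invert busy blocks within the working day).
Nikolai ∩ Ines: 07:30-12:00, 15:00-18:00.
Nikolai ∩ Ines ∩ Aarav: 07:30-12:00, 15:00-18:00.
Nikolai ∩ Ines ∩ Aarav ∩ Zane: 08:00-11:30, 15:00-15:30, 16:00-18:00.
Nikolai ∩ Ines ∩ Aarav ∩ Zane ∩ Carol: 08:00-11:00, 16:00-18:00.
Nikolai ∩ Ines ∩ Aarav ∩ Zane ∩ Carol ∩ Ana: 08:00-11:00, 16:00-17:00.
Nikolai ∩ Ines ∩ Aarav ∩ Zane ∩ Carol ∩ Ana ∩ Kira: 08:00-11:00, 16:00-17:00.
Summing the common windows: 180 + 60 = 240 minutes.

240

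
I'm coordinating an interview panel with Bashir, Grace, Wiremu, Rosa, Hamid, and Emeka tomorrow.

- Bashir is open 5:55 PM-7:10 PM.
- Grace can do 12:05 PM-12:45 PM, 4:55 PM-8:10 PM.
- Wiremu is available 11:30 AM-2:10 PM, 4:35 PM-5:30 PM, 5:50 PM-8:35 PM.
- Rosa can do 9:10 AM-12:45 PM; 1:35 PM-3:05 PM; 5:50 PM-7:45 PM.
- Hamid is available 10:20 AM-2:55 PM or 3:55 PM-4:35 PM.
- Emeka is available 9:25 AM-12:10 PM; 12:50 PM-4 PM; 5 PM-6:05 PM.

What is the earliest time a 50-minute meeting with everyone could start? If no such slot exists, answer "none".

none

Bashir ∩ Grace: 17:55-19:10.
Bashir ∩ Grace ∩ Wiremu: 17:55-19:10.
Bashir ∩ Grace ∩ Wiremu ∩ Rosa: 17:55-19:10.
Bashir ∩ Grace ∩ Wiremu ∩ Rosa ∩ Hamid: ∅.
Bashir ∩ Grace ∩ Wiremu ∩ Rosa ∩ Hamid ∩ Emeka: ∅.
There is no time when everyone is free.
No common window is at least 50 minutes long.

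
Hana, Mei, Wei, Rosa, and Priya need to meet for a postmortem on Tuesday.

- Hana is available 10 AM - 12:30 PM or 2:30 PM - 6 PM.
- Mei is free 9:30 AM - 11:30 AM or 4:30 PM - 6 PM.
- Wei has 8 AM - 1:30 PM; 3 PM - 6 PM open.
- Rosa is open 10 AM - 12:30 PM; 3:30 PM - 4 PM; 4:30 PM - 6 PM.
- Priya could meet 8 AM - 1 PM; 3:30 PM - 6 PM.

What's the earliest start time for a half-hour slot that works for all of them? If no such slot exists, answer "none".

Hana ∩ Mei: 10:00-11:30, 16:30-18:00.
Hana ∩ Mei ∩ Wei: 10:00-11:30, 16:30-18:00.
Hana ∩ Mei ∩ Wei ∩ Rosa: 10:00-11:30, 16:30-18:00.
Hana ∩ Mei ∩ Wei ∩ Rosa ∩ Priya: 10:00-11:30, 16:30-18:00.
Those are the intersection windows.
The first common window of at least 30 minutes is 10:00-11:30, so the earliest start is 10:00.

10:00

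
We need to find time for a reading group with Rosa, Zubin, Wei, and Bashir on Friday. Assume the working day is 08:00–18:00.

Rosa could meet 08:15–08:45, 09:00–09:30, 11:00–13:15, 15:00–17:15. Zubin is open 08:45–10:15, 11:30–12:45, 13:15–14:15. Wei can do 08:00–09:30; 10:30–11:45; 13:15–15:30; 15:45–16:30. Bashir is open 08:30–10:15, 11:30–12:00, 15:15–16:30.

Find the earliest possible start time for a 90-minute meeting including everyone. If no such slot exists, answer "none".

Rosa ∩ Zubin: 09:00-09:30, 11:30-12:45.
Rosa ∩ Zubin ∩ Wei: 09:00-09:30, 11:30-11:45.
Rosa ∩ Zubin ∩ Wei ∩ Bashir: 09:00-09:30, 11:30-11:45.
No common window is at least 90 minutes long.

none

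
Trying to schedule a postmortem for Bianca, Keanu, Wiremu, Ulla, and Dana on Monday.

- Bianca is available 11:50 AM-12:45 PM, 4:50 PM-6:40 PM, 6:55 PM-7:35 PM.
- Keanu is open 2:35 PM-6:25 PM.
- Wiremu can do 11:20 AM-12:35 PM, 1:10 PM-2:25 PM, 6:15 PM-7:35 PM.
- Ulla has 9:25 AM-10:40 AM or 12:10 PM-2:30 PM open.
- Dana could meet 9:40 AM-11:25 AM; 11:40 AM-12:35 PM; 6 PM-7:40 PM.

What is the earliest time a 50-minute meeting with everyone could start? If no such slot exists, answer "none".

none

Bianca ∩ Keanu: 16:50-18:25.
Bianca ∩ Keanu ∩ Wiremu: 18:15-18:25.
Bianca ∩ Keanu ∩ Wiremu ∩ Ulla: ∅.
Bianca ∩ Keanu ∩ Wiremu ∩ Ulla ∩ Dana: ∅.
There is no time when everyone is free.
No common window is at least 50 minutes long.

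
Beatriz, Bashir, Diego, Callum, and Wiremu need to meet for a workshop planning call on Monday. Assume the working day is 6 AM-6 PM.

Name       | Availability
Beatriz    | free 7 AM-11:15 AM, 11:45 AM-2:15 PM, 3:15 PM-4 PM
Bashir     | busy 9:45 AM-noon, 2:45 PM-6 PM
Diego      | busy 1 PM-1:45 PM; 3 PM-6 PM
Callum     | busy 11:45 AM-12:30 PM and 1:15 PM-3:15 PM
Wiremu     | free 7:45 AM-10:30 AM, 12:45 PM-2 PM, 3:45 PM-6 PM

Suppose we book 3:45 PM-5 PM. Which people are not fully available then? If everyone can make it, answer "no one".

Beatriz free: 07:00-11:15, 11:45-14:15, 15:15-16:00.
Bashir free: 06:00-09:45, 12:00-14:45 (invert busy blocks within the working day).
Diego free: 06:00-13:00, 13:45-15:00 (invert busy blocks within the working day).
Callum free: 06:00-11:45, 12:30-13:15, 15:15-18:00 (invert busy blocks within the working day).
Wiremu free: 07:45-10:30, 12:45-14:00, 15:45-18:00.
Beatriz: not fully free for 15:45-17:00. Bashir: not fully free for 15:45-17:00. Diego: not fully free for 15:45-17:00. Callum: free for 15:45-17:00. Wiremu: free for 15:45-17:00.

Bashir, Beatriz, Diego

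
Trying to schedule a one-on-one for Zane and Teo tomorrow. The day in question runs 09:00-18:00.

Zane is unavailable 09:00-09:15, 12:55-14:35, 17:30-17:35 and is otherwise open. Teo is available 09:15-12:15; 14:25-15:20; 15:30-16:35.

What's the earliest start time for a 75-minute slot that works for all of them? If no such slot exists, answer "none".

09:15

Zane free: 09:15-12:55, 14:35-17:30, 17:35-18:00 (invert busy blocks within the working day).
Teo free: 09:15-12:15, 14:25-15:20, 15:30-16:35.
Zane ∩ Teo: 09:15-12:15, 14:35-15:20, 15:30-16:35.
The first common window of at least 75 minutes is 09:15-12:15, so the earliest start is 09:15.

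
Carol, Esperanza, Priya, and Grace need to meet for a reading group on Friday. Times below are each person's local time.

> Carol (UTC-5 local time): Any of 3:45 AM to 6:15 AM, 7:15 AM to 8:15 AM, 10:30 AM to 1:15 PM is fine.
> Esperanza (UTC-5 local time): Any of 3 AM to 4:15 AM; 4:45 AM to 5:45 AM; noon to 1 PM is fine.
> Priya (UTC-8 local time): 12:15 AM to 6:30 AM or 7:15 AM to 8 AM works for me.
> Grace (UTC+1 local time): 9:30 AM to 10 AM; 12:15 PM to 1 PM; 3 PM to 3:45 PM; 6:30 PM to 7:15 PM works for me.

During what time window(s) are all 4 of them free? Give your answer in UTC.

08:45-09:00

Carol in UTC: 08:45-11:15, 12:15-13:15, 15:30-18:15 (add 5h to convert from UTC-5).
Esperanza in UTC: 08:00-09:15, 09:45-10:45, 17:00-18:00 (add 5h to convert from UTC-5).
Priya in UTC: 08:15-14:30, 15:15-16:00 (add 8h to convert from UTC-8).
Grace in UTC: 08:30-09:00, 11:15-12:00, 14:00-14:45, 17:30-18:15 (subtract 1h to convert from UTC+1).
Carol ∩ Esperanza: 08:45-09:15, 09:45-10:45, 17:00-18:00.
Carol ∩ Esperanza ∩ Priya: 08:45-09:15, 09:45-10:45.
Carol ∩ Esperanza ∩ Priya ∩ Grace: 08:45-09:00.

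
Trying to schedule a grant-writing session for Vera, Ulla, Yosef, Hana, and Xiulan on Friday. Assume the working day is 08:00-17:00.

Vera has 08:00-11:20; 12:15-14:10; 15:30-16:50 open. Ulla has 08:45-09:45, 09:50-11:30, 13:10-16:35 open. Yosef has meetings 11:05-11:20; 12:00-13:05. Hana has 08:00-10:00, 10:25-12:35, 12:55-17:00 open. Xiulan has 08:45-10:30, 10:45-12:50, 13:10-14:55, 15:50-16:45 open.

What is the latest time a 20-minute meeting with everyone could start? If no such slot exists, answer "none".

16:15

Vera free: 08:00-11:20, 12:15-14:10, 15:30-16:50.
Ulla free: 08:45-09:45, 09:50-11:30, 13:10-16:35.
Yosef free: 08:00-11:05, 11:20-12:00, 13:05-17:00 (invert busy blocks within the working day).
Hana free: 08:00-10:00, 10:25-12:35, 12:55-17:00.
Xiulan free: 08:45-10:30, 10:45-12:50, 13:10-14:55, 15:50-16:45.
Vera ∩ Ulla: 08:45-09:45, 09:50-11:20, 13:10-14:10, 15:30-16:35.
Vera ∩ Ulla ∩ Yosef: 08:45-09:45, 09:50-11:05, 13:10-14:10, 15:30-16:35.
Vera ∩ Ulla ∩ Yosef ∩ Hana: 08:45-09:45, 09:50-10:00, 10:25-11:05, 13:10-14:10, 15:30-16:35.
Vera ∩ Ulla ∩ Yosef ∩ Hana ∩ Xiulan: 08:45-09:45, 09:50-10:00, 10:25-10:30, 10:45-11:05, 13:10-14:10, 15:50-16:35.
So the common availability across everyone is 08:45-09:45, 09:50-10:00, 10:25-10:30, 10:45-11:05, 13:10-14:10, 15:50-16:35.
The last common window of at least 20 minutes is 15:50-16:35; a 20-minute meeting can start as late as 16:15 and still end by 16:35.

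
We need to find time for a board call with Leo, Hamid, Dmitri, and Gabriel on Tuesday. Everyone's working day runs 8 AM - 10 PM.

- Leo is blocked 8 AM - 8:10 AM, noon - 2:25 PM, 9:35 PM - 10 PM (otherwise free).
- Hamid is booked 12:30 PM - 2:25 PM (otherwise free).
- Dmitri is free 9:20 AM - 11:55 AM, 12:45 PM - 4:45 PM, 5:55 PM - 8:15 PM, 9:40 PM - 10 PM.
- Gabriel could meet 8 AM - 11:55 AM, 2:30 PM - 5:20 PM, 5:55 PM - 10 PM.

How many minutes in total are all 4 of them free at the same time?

430

Leo free: 08:10-12:00, 14:25-21:35 (invert busy blocks within the working day).
Hamid free: 08:00-12:30, 14:25-22:00 (invert busy blocks within the working day).
Dmitri free: 09:20-11:55, 12:45-16:45, 17:55-20:15, 21:40-22:00.
Gabriel free: 08:00-11:55, 14:30-17:20, 17:55-22:00.
Leo ∩ Hamid: 08:10-12:00, 14:25-21:35.
Leo ∩ Hamid ∩ Dmitri: 09:20-11:55, 14:25-16:45, 17:55-20:15.
Leo ∩ Hamid ∩ Dmitri ∩ Gabriel: 09:20-11:55, 14:30-16:45, 17:55-20:15.
Summing the common windows: 155 + 135 + 140 = 430 minutes.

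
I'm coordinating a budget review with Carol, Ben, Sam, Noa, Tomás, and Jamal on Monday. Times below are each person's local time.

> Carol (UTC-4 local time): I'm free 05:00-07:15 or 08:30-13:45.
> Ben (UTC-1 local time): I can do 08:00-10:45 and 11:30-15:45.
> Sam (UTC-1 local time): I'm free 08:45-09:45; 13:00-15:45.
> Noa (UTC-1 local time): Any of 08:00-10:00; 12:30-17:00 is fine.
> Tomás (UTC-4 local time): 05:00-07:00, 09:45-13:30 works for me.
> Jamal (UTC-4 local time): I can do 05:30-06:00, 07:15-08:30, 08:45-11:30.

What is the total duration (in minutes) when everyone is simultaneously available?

Carol in UTC: 09:00-11:15, 12:30-17:45 (add 4h to convert from UTC-4).
Ben in UTC: 09:00-11:45, 12:30-16:45 (add 1h to convert from UTC-1).
Sam in UTC: 09:45-10:45, 14:00-16:45 (add 1h to convert from UTC-1).
Noa in UTC: 09:00-11:00, 13:30-18:00 (add 1h to convert from UTC-1).
Tomás in UTC: 09:00-11:00, 13:45-17:30 (add 4h to convert from UTC-4).
Jamal in UTC: 09:30-10:00, 11:15-12:30, 12:45-15:30 (add 4h to convert from UTC-4).
Carol ∩ Ben: 09:00-11:15, 12:30-16:45.
Carol ∩ Ben ∩ Sam: 09:45-10:45, 14:00-16:45.
Carol ∩ Ben ∩ Sam ∩ Noa: 09:45-10:45, 14:00-16:45.
Carol ∩ Ben ∩ Sam ∩ Noa ∩ Tomás: 09:45-10:45, 14:00-16:45.
Carol ∩ Ben ∩ Sam ∩ Noa ∩ Tomás ∩ Jamal: 09:45-10:00, 14:00-15:30.
Summing the common windows: 15 + 90 = 105 minutes.

105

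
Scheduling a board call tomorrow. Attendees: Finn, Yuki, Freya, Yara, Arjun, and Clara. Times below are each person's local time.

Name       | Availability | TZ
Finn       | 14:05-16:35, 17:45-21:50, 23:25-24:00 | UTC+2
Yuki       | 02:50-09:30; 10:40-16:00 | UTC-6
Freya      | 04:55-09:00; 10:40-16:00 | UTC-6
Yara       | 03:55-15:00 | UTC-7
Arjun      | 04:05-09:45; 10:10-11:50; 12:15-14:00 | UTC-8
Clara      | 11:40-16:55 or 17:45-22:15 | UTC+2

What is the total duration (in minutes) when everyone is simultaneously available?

315

Finn in UTC: 12:05-14:35, 15:45-19:50, 21:25-22:00 (subtract 2h to convert from UTC+2).
Yuki in UTC: 08:50-15:30, 16:40-22:00 (add 6h to convert from UTC-6).
Freya in UTC: 10:55-15:00, 16:40-22:00 (add 6h to convert from UTC-6).
Yara in UTC: 10:55-22:00 (add 7h to convert from UTC-7).
Arjun in UTC: 12:05-17:45, 18:10-19:50, 20:15-22:00 (add 8h to convert from UTC-8).
Clara in UTC: 09:40-14:55, 15:45-20:15 (subtract 2h to convert from UTC+2).
Finn ∩ Yuki: 12:05-14:35, 16:40-19:50, 21:25-22:00.
Finn ∩ Yuki ∩ Freya: 12:05-14:35, 16:40-19:50, 21:25-22:00.
Finn ∩ Yuki ∩ Freya ∩ Yara: 12:05-14:35, 16:40-19:50, 21:25-22:00.
Finn ∩ Yuki ∩ Freya ∩ Yara ∩ Arjun: 12:05-14:35, 16:40-17:45, 18:10-19:50, 21:25-22:00.
Finn ∩ Yuki ∩ Freya ∩ Yara ∩ Arjun ∩ Clara: 12:05-14:35, 16:40-17:45, 18:10-19:50.
Those are the intersection windows.
Summing the common windows: 150 + 65 + 100 = 315 minutes.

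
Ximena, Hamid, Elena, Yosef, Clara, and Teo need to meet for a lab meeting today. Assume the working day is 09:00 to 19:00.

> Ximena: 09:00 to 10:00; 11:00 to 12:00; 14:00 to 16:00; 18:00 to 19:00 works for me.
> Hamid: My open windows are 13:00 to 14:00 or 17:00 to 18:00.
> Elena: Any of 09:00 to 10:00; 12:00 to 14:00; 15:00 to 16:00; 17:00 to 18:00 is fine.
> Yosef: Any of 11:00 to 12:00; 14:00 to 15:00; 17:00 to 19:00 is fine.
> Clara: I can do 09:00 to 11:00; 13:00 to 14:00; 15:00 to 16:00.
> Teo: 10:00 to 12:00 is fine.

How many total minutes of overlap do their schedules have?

0

Ximena ∩ Hamid: ∅.
Ximena ∩ Hamid ∩ Elena: ∅.
Ximena ∩ Hamid ∩ Elena ∩ Yosef: ∅.
Ximena ∩ Hamid ∩ Elena ∩ Yosef ∩ Clara: ∅.
Ximena ∩ Hamid ∩ Elena ∩ Yosef ∩ Clara ∩ Teo: ∅.
There is no time when everyone is free.
There is no common window, so the total is 0 minutes.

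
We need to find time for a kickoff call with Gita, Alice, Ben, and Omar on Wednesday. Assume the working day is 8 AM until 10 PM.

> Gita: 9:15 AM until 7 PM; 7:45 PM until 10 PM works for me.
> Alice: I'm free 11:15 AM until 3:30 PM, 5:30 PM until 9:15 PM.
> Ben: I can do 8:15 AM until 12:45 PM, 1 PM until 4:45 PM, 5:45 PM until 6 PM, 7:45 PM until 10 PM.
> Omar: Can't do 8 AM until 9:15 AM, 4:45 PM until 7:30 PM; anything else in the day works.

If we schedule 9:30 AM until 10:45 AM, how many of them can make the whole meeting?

Gita free: 09:15-19:00, 19:45-22:00.
Alice free: 11:15-15:30, 17:30-21:15.
Ben free: 08:15-12:45, 13:00-16:45, 17:45-18:00, 19:45-22:00.
Omar free: 09:15-16:45, 19:30-22:00 (invert busy blocks within the working day).
Gita, Ben, and Omar can make the full 09:30-10:45 slot — that's 3.

3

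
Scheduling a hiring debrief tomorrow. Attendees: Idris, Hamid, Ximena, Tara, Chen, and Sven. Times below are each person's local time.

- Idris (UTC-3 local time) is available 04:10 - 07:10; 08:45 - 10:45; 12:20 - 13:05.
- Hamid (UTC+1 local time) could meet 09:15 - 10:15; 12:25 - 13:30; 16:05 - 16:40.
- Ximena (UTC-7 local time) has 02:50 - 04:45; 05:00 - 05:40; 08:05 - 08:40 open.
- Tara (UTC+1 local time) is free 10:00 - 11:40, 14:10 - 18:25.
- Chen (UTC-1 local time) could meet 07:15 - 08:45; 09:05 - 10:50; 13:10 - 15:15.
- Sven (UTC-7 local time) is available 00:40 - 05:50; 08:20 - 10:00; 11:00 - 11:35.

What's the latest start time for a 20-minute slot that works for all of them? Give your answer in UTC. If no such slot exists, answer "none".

Idris in UTC: 07:10-10:10, 11:45-13:45, 15:20-16:05 (add 3h to convert from UTC-3).
Hamid in UTC: 08:15-09:15, 11:25-12:30, 15:05-15:40 (subtract 1h to convert from UTC+1).
Ximena in UTC: 09:50-11:45, 12:00-12:40, 15:05-15:40 (add 7h to convert from UTC-7).
Tara in UTC: 09:00-10:40, 13:10-17:25 (subtract 1h to convert from UTC+1).
Chen in UTC: 08:15-09:45, 10:05-11:50, 14:10-16:15 (add 1h to convert from UTC-1).
Sven in UTC: 07:40-12:50, 15:20-17:00, 18:00-18:35 (add 7h to convert from UTC-7).
Idris ∩ Hamid: 08:15-09:15, 11:45-12:30, 15:20-15:40.
Idris ∩ Hamid ∩ Ximena: 12:00-12:30, 15:20-15:40.
Idris ∩ Hamid ∩ Ximena ∩ Tara: 15:20-15:40.
Idris ∩ Hamid ∩ Ximena ∩ Tara ∩ Chen: 15:20-15:40.
Idris ∩ Hamid ∩ Ximena ∩ Tara ∩ Chen ∩ Sven: 15:20-15:40.
The last common window of at least 20 minutes is 15:20-15:40; a 20-minute meeting can start as late as 15:20 and still end by 15:40.

15:20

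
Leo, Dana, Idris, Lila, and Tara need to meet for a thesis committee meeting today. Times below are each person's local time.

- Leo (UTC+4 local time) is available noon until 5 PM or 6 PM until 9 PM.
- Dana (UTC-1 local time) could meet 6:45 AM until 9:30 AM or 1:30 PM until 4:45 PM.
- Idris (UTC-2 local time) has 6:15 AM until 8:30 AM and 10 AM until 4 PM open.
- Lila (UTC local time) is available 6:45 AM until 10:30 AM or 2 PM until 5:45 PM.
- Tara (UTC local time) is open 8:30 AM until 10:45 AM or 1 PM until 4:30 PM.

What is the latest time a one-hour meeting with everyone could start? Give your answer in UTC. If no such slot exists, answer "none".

15:30

Leo in UTC: 08:00-13:00, 14:00-17:00 (subtract 4h to convert from UTC+4).
Dana in UTC: 07:45-10:30, 14:30-17:45 (add 1h to convert from UTC-1).
Idris in UTC: 08:15-10:30, 12:00-18:00 (add 2h to convert from UTC-2).
Lila in UTC: 06:45-10:30, 14:00-17:45.
Tara in UTC: 08:30-10:45, 13:00-16:30.
Leo ∩ Dana: 08:00-10:30, 14:30-17:00.
Leo ∩ Dana ∩ Idris: 08:15-10:30, 14:30-17:00.
Leo ∩ Dana ∩ Idris ∩ Lila: 08:15-10:30, 14:30-17:00.
Leo ∩ Dana ∩ Idris ∩ Lila ∩ Tara: 08:30-10:30, 14:30-16:30.
The last common window of at least 60 minutes is 14:30-16:30; a 60-minute meeting can start as late as 15:30 and still end by 16:30.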